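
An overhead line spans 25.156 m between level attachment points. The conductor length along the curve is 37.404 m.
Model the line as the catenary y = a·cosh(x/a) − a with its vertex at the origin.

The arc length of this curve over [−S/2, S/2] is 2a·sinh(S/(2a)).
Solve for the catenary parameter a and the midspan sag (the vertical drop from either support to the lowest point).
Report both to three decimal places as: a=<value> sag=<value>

seed: a₀ = √(S³/(24(L−S))) = √(25.156³/(24·12.248)) = 7.359091
iter 1: u=1.709178  f(a)=+1.919e+00  f'(a)=-4.408e+00  a ← 7.359091 − (+1.919e+00/-4.408e+00) = 7.794329
iter 2: u=1.613737  f(a)=+1.834e-01  f'(a)=-3.602e+00  a ← 7.794329 − (+1.834e-01/-3.602e+00) = 7.845235
iter 3: u=1.603266  f(a)=+2.066e-03  f'(a)=-3.522e+00  a ← 7.845235 − (+2.066e-03/-3.522e+00) = 7.845822
iter 4: u=1.603146  f(a)=+2.689e-07  f'(a)=-3.521e+00  a ← 7.845822 − (+2.689e-07/-3.521e+00) = 7.845822
iter 5: u=1.603146  f(a)=+0.000e+00  f'(a)=-3.521e+00  a ← 7.845822 − (+0.000e+00/-3.521e+00) = 7.845822
converged: |Δa| < 1e-12 after 5 iterations
sag = a·(cosh(S/(2a)) − 1) = 7.845822·(cosh(1.603146) − 1) = 12.435246
T_max/T_min = cosh(S/(2a)) = 2.584951

a=7.846 sag=12.435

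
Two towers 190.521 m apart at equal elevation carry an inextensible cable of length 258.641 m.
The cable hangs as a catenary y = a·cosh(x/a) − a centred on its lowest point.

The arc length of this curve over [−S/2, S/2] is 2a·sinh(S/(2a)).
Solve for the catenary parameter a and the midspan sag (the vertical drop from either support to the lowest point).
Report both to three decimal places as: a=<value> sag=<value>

seed: a₀ = √(S³/(24(L−S))) = √(190.521³/(24·68.120)) = 65.038623
iter 1: u=1.464676  f(a)=+7.691e+00  f'(a)=-2.580e+00  a ← 65.038623 − (+7.691e+00/-2.580e+00) = 68.019807
iter 2: u=1.400482  f(a)=+5.604e-01  f'(a)=-2.216e+00  a ← 68.019807 − (+5.604e-01/-2.216e+00) = 68.272659
iter 3: u=1.395295  f(a)=+3.493e-03  f'(a)=-2.189e+00  a ← 68.272659 − (+3.493e-03/-2.189e+00) = 68.274255
iter 4: u=1.395262  f(a)=+1.375e-07  f'(a)=-2.189e+00  a ← 68.274255 − (+1.375e-07/-2.189e+00) = 68.274255
iter 5: u=1.395262  f(a)=-5.684e-14  f'(a)=-2.189e+00  a ← 68.274255 − (-5.684e-14/-2.189e+00) = 68.274255
converged: |Δa| < 1e-12 after 5 iterations
sag = a·(cosh(S/(2a)) − 1) = 68.274255·(cosh(1.395262) − 1) = 77.962422
T_max/T_min = cosh(S/(2a)) = 2.141901

a=68.274 sag=77.962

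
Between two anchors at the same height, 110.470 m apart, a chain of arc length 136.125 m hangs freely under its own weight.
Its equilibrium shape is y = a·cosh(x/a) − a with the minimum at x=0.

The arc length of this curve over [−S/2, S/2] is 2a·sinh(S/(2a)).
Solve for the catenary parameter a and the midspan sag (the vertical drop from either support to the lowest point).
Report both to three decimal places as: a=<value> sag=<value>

a=48.342 sag=35.141

seed: a₀ = √(S³/(24(L−S))) = √(110.470³/(24·25.655)) = 46.792355
iter 1: u=1.180428  f(a)=+1.848e+00  f'(a)=-1.257e+00  a ← 46.792355 − (+1.848e+00/-1.257e+00) = 48.262241
iter 2: u=1.144476  f(a)=+9.064e-02  f'(a)=-1.137e+00  a ← 48.262241 − (+9.064e-02/-1.137e+00) = 48.341995
iter 3: u=1.142588  f(a)=+2.430e-04  f'(a)=-1.130e+00  a ← 48.341995 − (+2.430e-04/-1.130e+00) = 48.342210
iter 4: u=1.142583  f(a)=+1.757e-09  f'(a)=-1.130e+00  a ← 48.342210 − (+1.757e-09/-1.130e+00) = 48.342210
iter 5: u=1.142583  f(a)=+0.000e+00  f'(a)=-1.130e+00  a ← 48.342210 − (+0.000e+00/-1.130e+00) = 48.342210
converged: |Δa| < 1e-12 after 5 iterations
sag = a·(cosh(S/(2a)) − 1) = 48.342210·(cosh(1.142583) − 1) = 35.141161
T_max/T_min = cosh(S/(2a)) = 1.726925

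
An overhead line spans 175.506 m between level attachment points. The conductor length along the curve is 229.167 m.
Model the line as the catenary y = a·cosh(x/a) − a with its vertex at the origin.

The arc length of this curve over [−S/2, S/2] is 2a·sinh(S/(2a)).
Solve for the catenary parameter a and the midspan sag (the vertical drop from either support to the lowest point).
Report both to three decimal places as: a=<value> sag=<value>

a=67.573 sag=65.451

seed: a₀ = √(S³/(24(L−S))) = √(175.506³/(24·53.661)) = 64.789250
iter 1: u=1.354438  f(a)=+5.143e+00  f'(a)=-1.981e+00  a ← 64.789250 − (+5.143e+00/-1.981e+00) = 67.385273
iter 2: u=1.302258  f(a)=+3.252e-01  f'(a)=-1.738e+00  a ← 67.385273 − (+3.252e-01/-1.738e+00) = 67.572452
iter 3: u=1.298651  f(a)=+1.495e-03  f'(a)=-1.722e+00  a ← 67.572452 − (+1.495e-03/-1.722e+00) = 67.573320
iter 4: u=1.298634  f(a)=+3.192e-08  f'(a)=-1.722e+00  a ← 67.573320 − (+3.192e-08/-1.722e+00) = 67.573320
iter 5: u=1.298634  f(a)=+2.842e-14  f'(a)=-1.722e+00  a ← 67.573320 − (+2.842e-14/-1.722e+00) = 67.573320
converged: |Δa| < 1e-12 after 5 iterations
sag = a·(cosh(S/(2a)) − 1) = 67.573320·(cosh(1.298634) − 1) = 65.451234
T_max/T_min = cosh(S/(2a)) = 1.968596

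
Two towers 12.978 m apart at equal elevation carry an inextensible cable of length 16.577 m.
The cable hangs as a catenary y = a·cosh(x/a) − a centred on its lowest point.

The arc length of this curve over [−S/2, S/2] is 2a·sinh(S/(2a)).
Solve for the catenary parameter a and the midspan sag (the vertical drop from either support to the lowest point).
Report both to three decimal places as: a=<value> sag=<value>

a=5.228 sag=4.572

seed: a₀ = √(S³/(24(L−S))) = √(12.978³/(24·3.599)) = 5.030546
iter 1: u=1.289920  f(a)=+3.116e-01  f'(a)=-1.684e+00  a ← 5.030546 − (+3.116e-01/-1.684e+00) = 5.215608
iter 2: u=1.244150  f(a)=+1.802e-02  f'(a)=-1.494e+00  a ← 5.215608 − (+1.802e-02/-1.494e+00) = 5.227669
iter 3: u=1.241280  f(a)=+6.844e-05  f'(a)=-1.483e+00  a ← 5.227669 − (+6.844e-05/-1.483e+00) = 5.227715
iter 4: u=1.241269  f(a)=+9.959e-10  f'(a)=-1.483e+00  a ← 5.227715 − (+9.959e-10/-1.483e+00) = 5.227715
iter 5: u=1.241269  f(a)=+0.000e+00  f'(a)=-1.483e+00  a ← 5.227715 − (+0.000e+00/-1.483e+00) = 5.227715
converged: |Δa| < 1e-12 after 5 iterations
sag = a·(cosh(S/(2a)) − 1) = 5.227715·(cosh(1.241269) − 1) = 4.571685
T_max/T_min = cosh(S/(2a)) = 1.874509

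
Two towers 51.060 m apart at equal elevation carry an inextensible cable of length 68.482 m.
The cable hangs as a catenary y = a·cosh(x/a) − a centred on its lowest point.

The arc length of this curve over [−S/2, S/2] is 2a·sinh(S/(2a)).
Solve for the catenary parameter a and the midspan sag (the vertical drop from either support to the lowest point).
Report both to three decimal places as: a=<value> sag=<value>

seed: a₀ = √(S³/(24(L−S))) = √(51.060³/(24·17.422)) = 17.842947
iter 1: u=1.430817  f(a)=+1.873e+00  f'(a)=-2.383e+00  a ← 17.842947 − (+1.873e+00/-2.383e+00) = 18.628855
iter 2: u=1.370455  f(a)=+1.308e-01  f'(a)=-2.061e+00  a ← 18.628855 − (+1.308e-01/-2.061e+00) = 18.692352
iter 3: u=1.365799  f(a)=+7.447e-04  f'(a)=-2.037e+00  a ← 18.692352 − (+7.447e-04/-2.037e+00) = 18.692717
iter 4: u=1.365773  f(a)=+2.443e-08  f'(a)=-2.037e+00  a ← 18.692717 − (+2.443e-08/-2.037e+00) = 18.692717
iter 5: u=1.365773  f(a)=+0.000e+00  f'(a)=-2.037e+00  a ← 18.692717 − (+0.000e+00/-2.037e+00) = 18.692717
converged: |Δa| < 1e-12 after 5 iterations
sag = a·(cosh(S/(2a)) − 1) = 18.692717·(cosh(1.365773) − 1) = 20.318355
T_max/T_min = cosh(S/(2a)) = 2.086966

a=18.693 sag=20.318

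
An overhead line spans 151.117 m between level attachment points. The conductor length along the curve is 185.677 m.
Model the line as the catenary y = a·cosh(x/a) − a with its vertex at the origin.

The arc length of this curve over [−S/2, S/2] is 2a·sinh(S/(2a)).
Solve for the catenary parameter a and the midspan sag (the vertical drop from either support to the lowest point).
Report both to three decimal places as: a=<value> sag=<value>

seed: a₀ = √(S³/(24(L−S))) = √(151.117³/(24·34.560)) = 64.502641
iter 1: u=1.171402  f(a)=+2.450e+00  f'(a)=-1.226e+00  a ← 64.502641 − (+2.450e+00/-1.226e+00) = 66.501058
iter 2: u=1.136200  f(a)=+1.185e-01  f'(a)=-1.110e+00  a ← 66.501058 − (+1.185e-01/-1.110e+00) = 66.607786
iter 3: u=1.134379  f(a)=+3.082e-04  f'(a)=-1.104e+00  a ← 66.607786 − (+3.082e-04/-1.104e+00) = 66.608065
iter 4: u=1.134375  f(a)=+2.097e-09  f'(a)=-1.104e+00  a ← 66.608065 − (+2.097e-09/-1.104e+00) = 66.608065
iter 5: u=1.134375  f(a)=+0.000e+00  f'(a)=-1.104e+00  a ← 66.608065 − (+0.000e+00/-1.104e+00) = 66.608065
converged: |Δa| < 1e-12 after 5 iterations
sag = a·(cosh(S/(2a)) − 1) = 66.608065·(cosh(1.134375) − 1) = 47.653133
T_max/T_min = cosh(S/(2a)) = 1.715426

a=66.608 sag=47.653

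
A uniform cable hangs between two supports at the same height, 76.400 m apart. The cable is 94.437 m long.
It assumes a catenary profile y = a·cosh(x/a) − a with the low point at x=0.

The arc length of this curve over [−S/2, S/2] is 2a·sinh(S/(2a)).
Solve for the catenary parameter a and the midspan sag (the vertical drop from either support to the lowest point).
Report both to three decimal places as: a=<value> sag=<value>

seed: a₀ = √(S³/(24(L−S))) = √(76.400³/(24·18.037)) = 32.096100
iter 1: u=1.190176  f(a)=+1.321e+00  f'(a)=-1.291e+00  a ← 32.096100 − (+1.321e+00/-1.291e+00) = 33.119344
iter 2: u=1.153405  f(a)=+6.582e-02  f'(a)=-1.166e+00  a ← 33.119344 − (+6.582e-02/-1.166e+00) = 33.175813
iter 3: u=1.151441  f(a)=+1.823e-04  f'(a)=-1.159e+00  a ← 33.175813 − (+1.823e-04/-1.159e+00) = 33.175970
iter 4: u=1.151436  f(a)=+1.406e-09  f'(a)=-1.159e+00  a ← 33.175970 − (+1.406e-09/-1.159e+00) = 33.175970
iter 5: u=1.151436  f(a)=-1.421e-14  f'(a)=-1.159e+00  a ← 33.175970 − (-1.421e-14/-1.159e+00) = 33.175970
converged: |Δa| < 1e-12 after 5 iterations
sag = a·(cosh(S/(2a)) − 1) = 33.175970·(cosh(1.151436) − 1) = 24.532190
T_max/T_min = cosh(S/(2a)) = 1.739457

a=33.176 sag=24.532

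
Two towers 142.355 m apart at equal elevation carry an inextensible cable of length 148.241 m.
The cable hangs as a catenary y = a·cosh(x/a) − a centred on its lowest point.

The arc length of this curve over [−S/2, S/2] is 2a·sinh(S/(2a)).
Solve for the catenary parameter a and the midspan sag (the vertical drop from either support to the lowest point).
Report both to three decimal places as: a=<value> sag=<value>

a=143.782 sag=17.981

seed: a₀ = √(S³/(24(L−S))) = √(142.355³/(24·5.886)) = 142.903656
iter 1: u=0.498080  f(a)=+7.344e-02  f'(a)=-8.444e-02  a ← 142.903656 − (+7.344e-02/-8.444e-02) = 143.773442
iter 2: u=0.495067  f(a)=+6.759e-04  f'(a)=-8.289e-02  a ← 143.773442 − (+6.759e-04/-8.289e-02) = 143.781596
iter 3: u=0.495039  f(a)=+5.844e-08  f'(a)=-8.288e-02  a ← 143.781596 − (+5.844e-08/-8.288e-02) = 143.781597
iter 4: u=0.495039  f(a)=+0.000e+00  f'(a)=-8.288e-02  a ← 143.781597 − (+0.000e+00/-8.288e-02) = 143.781597
converged: |Δa| < 1e-12 after 4 iterations
sag = a·(cosh(S/(2a)) − 1) = 143.781597·(cosh(0.495039) − 1) = 17.980562
T_max/T_min = cosh(S/(2a)) = 1.125055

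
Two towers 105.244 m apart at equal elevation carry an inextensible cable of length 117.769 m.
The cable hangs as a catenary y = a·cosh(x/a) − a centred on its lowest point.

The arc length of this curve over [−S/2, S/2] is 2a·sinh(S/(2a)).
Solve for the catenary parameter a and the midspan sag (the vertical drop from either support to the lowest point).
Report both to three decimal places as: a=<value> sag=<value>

seed: a₀ = √(S³/(24(L−S))) = √(105.244³/(24·12.525)) = 62.273250
iter 1: u=0.845018  f(a)=+4.549e-01  f'(a)=-4.317e-01  a ← 62.273250 − (+4.549e-01/-4.317e-01) = 63.326826
iter 2: u=0.830959  f(a)=+1.180e-02  f'(a)=-4.096e-01  a ← 63.326826 − (+1.180e-02/-4.096e-01) = 63.355636
iter 3: u=0.830581  f(a)=+8.411e-06  f'(a)=-4.090e-01  a ← 63.355636 − (+8.411e-06/-4.090e-01) = 63.355657
iter 4: u=0.830581  f(a)=+4.277e-12  f'(a)=-4.090e-01  a ← 63.355657 − (+4.277e-12/-4.090e-01) = 63.355657
converged: |Δa| < 1e-12 after 4 iterations
sag = a·(cosh(S/(2a)) − 1) = 63.355657·(cosh(0.830581) − 1) = 23.138988
T_max/T_min = cosh(S/(2a)) = 1.365224

a=63.356 sag=23.139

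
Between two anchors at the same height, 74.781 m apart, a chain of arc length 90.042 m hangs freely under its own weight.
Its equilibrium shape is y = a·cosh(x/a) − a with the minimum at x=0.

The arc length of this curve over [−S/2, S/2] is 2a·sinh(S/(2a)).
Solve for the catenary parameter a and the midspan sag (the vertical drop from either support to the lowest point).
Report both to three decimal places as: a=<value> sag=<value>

seed: a₀ = √(S³/(24(L−S))) = √(74.781³/(24·15.261)) = 33.790124
iter 1: u=1.106551  f(a)=+9.620e-01  f'(a)=-1.019e+00  a ← 33.790124 − (+9.620e-01/-1.019e+00) = 34.734370
iter 2: u=1.076470  f(a)=+4.180e-02  f'(a)=-9.320e-01  a ← 34.734370 − (+4.180e-02/-9.320e-01) = 34.779217
iter 3: u=1.075082  f(a)=+8.685e-05  f'(a)=-9.282e-01  a ← 34.779217 − (+8.685e-05/-9.282e-01) = 34.779310
iter 4: u=1.075079  f(a)=+3.766e-10  f'(a)=-9.282e-01  a ← 34.779310 − (+3.766e-10/-9.282e-01) = 34.779310
iter 5: u=1.075079  f(a)=+0.000e+00  f'(a)=-9.282e-01  a ← 34.779310 − (+0.000e+00/-9.282e-01) = 34.779310
converged: |Δa| < 1e-12 after 5 iterations
sag = a·(cosh(S/(2a)) − 1) = 34.779310·(cosh(1.075079) − 1) = 22.110855
T_max/T_min = cosh(S/(2a)) = 1.635747

a=34.779 sag=22.111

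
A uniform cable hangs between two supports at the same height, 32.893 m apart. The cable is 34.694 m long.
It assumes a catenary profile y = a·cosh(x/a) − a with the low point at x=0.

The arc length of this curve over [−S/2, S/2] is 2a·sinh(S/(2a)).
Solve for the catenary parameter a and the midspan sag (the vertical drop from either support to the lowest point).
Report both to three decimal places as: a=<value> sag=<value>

a=28.927 sag=4.803

seed: a₀ = √(S³/(24(L−S))) = √(32.893³/(24·1.801)) = 28.694109
iter 1: u=0.573166  f(a)=+2.982e-02  f'(a)=-1.297e-01  a ← 28.694109 − (+2.982e-02/-1.297e-01) = 28.923985
iter 2: u=0.568611  f(a)=+3.621e-04  f'(a)=-1.266e-01  a ← 28.923985 − (+3.621e-04/-1.266e-01) = 28.926846
iter 3: u=0.568555  f(a)=+5.486e-08  f'(a)=-1.265e-01  a ← 28.926846 − (+5.486e-08/-1.265e-01) = 28.926846
iter 4: u=0.568555  f(a)=+0.000e+00  f'(a)=-1.265e-01  a ← 28.926846 − (+0.000e+00/-1.265e-01) = 28.926846
converged: |Δa| < 1e-12 after 4 iterations
sag = a·(cosh(S/(2a)) − 1) = 28.926846·(cosh(0.568555) − 1) = 4.802679
T_max/T_min = cosh(S/(2a)) = 1.166028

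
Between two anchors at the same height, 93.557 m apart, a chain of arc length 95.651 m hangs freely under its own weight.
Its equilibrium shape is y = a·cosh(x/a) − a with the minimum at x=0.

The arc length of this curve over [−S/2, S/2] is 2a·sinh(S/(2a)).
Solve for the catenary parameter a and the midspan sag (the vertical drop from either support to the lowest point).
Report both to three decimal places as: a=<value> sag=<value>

a=128.076 sag=8.638

seed: a₀ = √(S³/(24(L−S))) = √(93.557³/(24·2.094)) = 127.649898
iter 1: u=0.366459  f(a)=+1.411e-02  f'(a)=-3.325e-02  a ← 127.649898 − (+1.411e-02/-3.325e-02) = 128.074107
iter 2: u=0.365246  f(a)=+7.062e-05  f'(a)=-3.292e-02  a ← 128.074107 − (+7.062e-05/-3.292e-02) = 128.076252
iter 3: u=0.365239  f(a)=+1.790e-09  f'(a)=-3.292e-02  a ← 128.076252 − (+1.790e-09/-3.292e-02) = 128.076252
iter 4: u=0.365239  f(a)=+1.421e-14  f'(a)=-3.292e-02  a ← 128.076252 − (+1.421e-14/-3.292e-02) = 128.076252
converged: |Δa| < 1e-12 after 4 iterations
sag = a·(cosh(S/(2a)) − 1) = 128.076252·(cosh(0.365239) − 1) = 8.638066
T_max/T_min = cosh(S/(2a)) = 1.067445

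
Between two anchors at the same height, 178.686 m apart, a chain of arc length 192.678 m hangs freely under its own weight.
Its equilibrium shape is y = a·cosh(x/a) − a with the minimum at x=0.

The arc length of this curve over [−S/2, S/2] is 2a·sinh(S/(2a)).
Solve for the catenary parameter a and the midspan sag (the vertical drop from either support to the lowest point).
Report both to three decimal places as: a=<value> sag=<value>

seed: a₀ = √(S³/(24(L−S))) = √(178.686³/(24·13.992)) = 130.343768
iter 1: u=0.685441  f(a)=+3.324e-01  f'(a)=-2.250e-01  a ← 130.343768 − (+3.324e-01/-2.250e-01) = 131.821393
iter 2: u=0.677758  f(a)=+5.737e-03  f'(a)=-2.172e-01  a ← 131.821393 − (+5.737e-03/-2.172e-01) = 131.847800
iter 3: u=0.677622  f(a)=+1.775e-06  f'(a)=-2.171e-01  a ← 131.847800 − (+1.775e-06/-2.171e-01) = 131.847808
iter 4: u=0.677622  f(a)=+1.705e-13  f'(a)=-2.171e-01  a ← 131.847808 − (+1.705e-13/-2.171e-01) = 131.847808
converged: |Δa| < 1e-12 after 4 iterations
sag = a·(cosh(S/(2a)) − 1) = 131.847808·(cosh(0.677622) − 1) = 31.446550
T_max/T_min = cosh(S/(2a)) = 1.238506

a=131.848 sag=31.447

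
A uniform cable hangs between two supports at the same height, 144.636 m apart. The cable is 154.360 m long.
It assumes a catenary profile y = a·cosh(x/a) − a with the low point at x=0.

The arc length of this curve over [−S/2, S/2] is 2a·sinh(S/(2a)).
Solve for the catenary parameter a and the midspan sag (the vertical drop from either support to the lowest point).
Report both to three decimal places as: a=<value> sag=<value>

a=114.995 sag=23.499

seed: a₀ = √(S³/(24(L−S))) = √(144.636³/(24·9.724)) = 113.864019
iter 1: u=0.635126  f(a)=+1.980e-01  f'(a)=-1.778e-01  a ← 113.864019 − (+1.980e-01/-1.778e-01) = 114.977805
iter 2: u=0.628974  f(a)=+2.943e-03  f'(a)=-1.725e-01  a ← 114.977805 − (+2.943e-03/-1.725e-01) = 114.994862
iter 3: u=0.628880  f(a)=+6.719e-07  f'(a)=-1.725e-01  a ← 114.994862 − (+6.719e-07/-1.725e-01) = 114.994866
iter 4: u=0.628880  f(a)=+2.842e-14  f'(a)=-1.725e-01  a ← 114.994866 − (+2.842e-14/-1.725e-01) = 114.994866
converged: |Δa| < 1e-12 after 4 iterations
sag = a·(cosh(S/(2a)) − 1) = 114.994866·(cosh(0.628880) − 1) = 23.499075
T_max/T_min = cosh(S/(2a)) = 1.204349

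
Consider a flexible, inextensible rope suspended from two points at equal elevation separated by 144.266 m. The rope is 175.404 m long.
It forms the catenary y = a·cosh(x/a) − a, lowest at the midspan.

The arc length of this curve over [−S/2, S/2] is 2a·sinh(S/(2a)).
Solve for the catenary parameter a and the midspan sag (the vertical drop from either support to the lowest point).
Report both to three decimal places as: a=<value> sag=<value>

a=65.344 sag=44.025

seed: a₀ = √(S³/(24(L−S))) = √(144.266³/(24·31.138)) = 63.386242
iter 1: u=1.137991  f(a)=+2.080e+00  f'(a)=-1.116e+00  a ← 63.386242 − (+2.080e+00/-1.116e+00) = 65.250038
iter 2: u=1.105486  f(a)=+9.525e-02  f'(a)=-1.016e+00  a ← 65.250038 − (+9.525e-02/-1.016e+00) = 65.343814
iter 3: u=1.103899  f(a)=+2.210e-04  f'(a)=-1.011e+00  a ← 65.343814 − (+2.210e-04/-1.011e+00) = 65.344033
iter 4: u=1.103896  f(a)=+1.197e-09  f'(a)=-1.011e+00  a ← 65.344033 − (+1.197e-09/-1.011e+00) = 65.344033
iter 5: u=1.103896  f(a)=+0.000e+00  f'(a)=-1.011e+00  a ← 65.344033 − (+0.000e+00/-1.011e+00) = 65.344033
converged: |Δa| < 1e-12 after 5 iterations
sag = a·(cosh(S/(2a)) − 1) = 65.344033·(cosh(1.103896) − 1) = 44.024534
T_max/T_min = cosh(S/(2a)) = 1.673735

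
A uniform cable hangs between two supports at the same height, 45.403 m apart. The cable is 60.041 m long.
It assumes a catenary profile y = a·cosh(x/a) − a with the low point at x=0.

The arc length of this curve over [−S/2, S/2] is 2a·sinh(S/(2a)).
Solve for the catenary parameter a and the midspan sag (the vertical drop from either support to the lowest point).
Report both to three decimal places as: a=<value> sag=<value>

seed: a₀ = √(S³/(24(L−S))) = √(45.403³/(24·14.638)) = 16.322262
iter 1: u=1.390831  f(a)=+1.483e+00  f'(a)=-2.165e+00  a ← 16.322262 − (+1.483e+00/-2.165e+00) = 17.007014
iter 2: u=1.334832  f(a)=+9.841e-02  f'(a)=-1.887e+00  a ← 17.007014 − (+9.841e-02/-1.887e+00) = 17.059177
iter 3: u=1.330750  f(a)=+5.017e-04  f'(a)=-1.867e+00  a ← 17.059177 − (+5.017e-04/-1.867e+00) = 17.059446
iter 4: u=1.330729  f(a)=+1.318e-08  f'(a)=-1.867e+00  a ← 17.059446 − (+1.318e-08/-1.867e+00) = 17.059446
iter 5: u=1.330729  f(a)=+0.000e+00  f'(a)=-1.867e+00  a ← 17.059446 − (+0.000e+00/-1.867e+00) = 17.059446
converged: |Δa| < 1e-12 after 5 iterations
sag = a·(cosh(S/(2a)) − 1) = 17.059446·(cosh(1.330729) − 1) = 17.469602
T_max/T_min = cosh(S/(2a)) = 2.024043

a=17.059 sag=17.470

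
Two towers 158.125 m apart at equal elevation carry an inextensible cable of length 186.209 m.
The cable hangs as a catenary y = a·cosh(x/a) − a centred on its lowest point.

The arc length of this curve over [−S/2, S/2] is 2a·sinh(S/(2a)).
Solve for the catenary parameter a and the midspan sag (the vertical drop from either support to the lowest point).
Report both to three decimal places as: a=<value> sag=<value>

a=78.551 sag=43.263

seed: a₀ = √(S³/(24(L−S))) = √(158.125³/(24·28.084)) = 76.588878
iter 1: u=1.032297  f(a)=+1.535e+00  f'(a)=-8.146e-01  a ← 76.588878 − (+1.535e+00/-8.146e-01) = 78.473223
iter 2: u=1.007509  f(a)=+5.847e-02  f'(a)=-7.536e-01  a ← 78.473223 − (+5.847e-02/-7.536e-01) = 78.550817
iter 3: u=1.006514  f(a)=+9.230e-05  f'(a)=-7.512e-01  a ← 78.550817 − (+9.230e-05/-7.512e-01) = 78.550940
iter 4: u=1.006512  f(a)=+2.308e-10  f'(a)=-7.512e-01  a ← 78.550940 − (+2.308e-10/-7.512e-01) = 78.550940
iter 5: u=1.006512  f(a)=+2.842e-14  f'(a)=-7.512e-01  a ← 78.550940 − (+2.842e-14/-7.512e-01) = 78.550940
converged: |Δa| < 1e-12 after 5 iterations
sag = a·(cosh(S/(2a)) − 1) = 78.550940·(cosh(1.006512) − 1) = 43.263255
T_max/T_min = cosh(S/(2a)) = 1.550767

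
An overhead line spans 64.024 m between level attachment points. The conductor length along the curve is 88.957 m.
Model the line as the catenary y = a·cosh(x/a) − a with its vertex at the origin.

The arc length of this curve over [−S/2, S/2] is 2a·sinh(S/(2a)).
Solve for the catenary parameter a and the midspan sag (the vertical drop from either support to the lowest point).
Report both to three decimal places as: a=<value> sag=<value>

seed: a₀ = √(S³/(24(L−S))) = √(64.024³/(24·24.933)) = 20.942152
iter 1: u=1.528592  f(a)=+3.080e+00  f'(a)=-2.986e+00  a ← 20.942152 − (+3.080e+00/-2.986e+00) = 21.973748
iter 2: u=1.456829  f(a)=+2.422e-01  f'(a)=-2.533e+00  a ← 21.973748 − (+2.422e-01/-2.533e+00) = 22.069370
iter 3: u=1.450517  f(a)=+1.781e-03  f'(a)=-2.496e+00  a ← 22.069370 − (+1.781e-03/-2.496e+00) = 22.070083
iter 4: u=1.450470  f(a)=+9.776e-08  f'(a)=-2.496e+00  a ← 22.070083 − (+9.776e-08/-2.496e+00) = 22.070083
iter 5: u=1.450470  f(a)=+0.000e+00  f'(a)=-2.496e+00  a ← 22.070083 − (+0.000e+00/-2.496e+00) = 22.070083
converged: |Δa| < 1e-12 after 5 iterations
sag = a·(cosh(S/(2a)) − 1) = 22.070083·(cosh(1.450470) − 1) = 27.582969
T_max/T_min = cosh(S/(2a)) = 2.249790

a=22.070 sag=27.583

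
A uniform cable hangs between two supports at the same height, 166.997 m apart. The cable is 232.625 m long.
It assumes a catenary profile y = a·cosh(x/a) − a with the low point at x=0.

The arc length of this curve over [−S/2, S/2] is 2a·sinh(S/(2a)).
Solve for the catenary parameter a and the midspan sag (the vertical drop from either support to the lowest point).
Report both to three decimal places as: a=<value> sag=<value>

a=57.330 sag=72.344

seed: a₀ = √(S³/(24(L−S))) = √(166.997³/(24·65.628)) = 54.376694
iter 1: u=1.535557  f(a)=+8.186e+00  f'(a)=-3.033e+00  a ← 54.376694 − (+8.186e+00/-3.033e+00) = 57.075687
iter 2: u=1.462943  f(a)=+6.490e-01  f'(a)=-2.570e+00  a ← 57.075687 − (+6.490e-01/-2.570e+00) = 57.328242
iter 3: u=1.456499  f(a)=+4.855e-03  f'(a)=-2.531e+00  a ← 57.328242 − (+4.855e-03/-2.531e+00) = 57.330160
iter 4: u=1.456450  f(a)=+2.761e-07  f'(a)=-2.531e+00  a ← 57.330160 − (+2.761e-07/-2.531e+00) = 57.330160
iter 5: u=1.456450  f(a)=-5.684e-14  f'(a)=-2.531e+00  a ← 57.330160 − (-5.684e-14/-2.531e+00) = 57.330160
converged: |Δa| < 1e-12 after 5 iterations
sag = a·(cosh(S/(2a)) − 1) = 57.330160·(cosh(1.456450) − 1) = 72.343835
T_max/T_min = cosh(S/(2a)) = 2.261881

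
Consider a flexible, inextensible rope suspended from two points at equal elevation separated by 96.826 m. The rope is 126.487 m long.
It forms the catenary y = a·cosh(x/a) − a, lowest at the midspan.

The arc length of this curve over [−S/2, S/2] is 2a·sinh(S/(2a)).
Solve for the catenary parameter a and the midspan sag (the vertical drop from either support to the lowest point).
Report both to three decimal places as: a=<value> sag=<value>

seed: a₀ = √(S³/(24(L−S))) = √(96.826³/(24·29.661)) = 35.709969
iter 1: u=1.355728  f(a)=+2.848e+00  f'(a)=-1.987e+00  a ← 35.709969 − (+2.848e+00/-1.987e+00) = 37.143193
iter 2: u=1.303415  f(a)=+1.804e-01  f'(a)=-1.743e+00  a ← 37.143193 − (+1.804e-01/-1.743e+00) = 37.246735
iter 3: u=1.299792  f(a)=+8.327e-04  f'(a)=-1.727e+00  a ← 37.246735 − (+8.327e-04/-1.727e+00) = 37.247217
iter 4: u=1.299775  f(a)=+1.791e-08  f'(a)=-1.727e+00  a ← 37.247217 − (+1.791e-08/-1.727e+00) = 37.247217
iter 5: u=1.299775  f(a)=-2.842e-14  f'(a)=-1.727e+00  a ← 37.247217 − (-2.842e-14/-1.727e+00) = 37.247217
converged: |Δa| < 1e-12 after 5 iterations
sag = a·(cosh(S/(2a)) − 1) = 37.247217·(cosh(1.299775) − 1) = 36.149618
T_max/T_min = cosh(S/(2a)) = 1.970532

a=37.247 sag=36.150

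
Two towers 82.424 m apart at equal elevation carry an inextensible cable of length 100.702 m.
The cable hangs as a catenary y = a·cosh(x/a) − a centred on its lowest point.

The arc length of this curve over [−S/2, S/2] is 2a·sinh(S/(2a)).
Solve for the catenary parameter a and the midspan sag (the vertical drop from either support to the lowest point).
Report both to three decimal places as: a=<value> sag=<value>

a=36.861 sag=25.541

seed: a₀ = √(S³/(24(L−S))) = √(82.424³/(24·18.278)) = 35.728154
iter 1: u=1.153488  f(a)=+1.255e+00  f'(a)=-1.166e+00  a ← 35.728154 − (+1.255e+00/-1.166e+00) = 36.804727
iter 2: u=1.119747  f(a)=+5.897e-02  f'(a)=-1.059e+00  a ← 36.804727 − (+5.897e-02/-1.059e+00) = 36.860425
iter 3: u=1.118055  f(a)=+1.444e-04  f'(a)=-1.054e+00  a ← 36.860425 − (+1.444e-04/-1.054e+00) = 36.860562
iter 4: u=1.118051  f(a)=+8.696e-10  f'(a)=-1.054e+00  a ← 36.860562 − (+8.696e-10/-1.054e+00) = 36.860562
iter 5: u=1.118051  f(a)=+1.421e-14  f'(a)=-1.054e+00  a ← 36.860562 − (+1.421e-14/-1.054e+00) = 36.860562
converged: |Δa| < 1e-12 after 5 iterations
sag = a·(cosh(S/(2a)) − 1) = 36.860562·(cosh(1.118051) − 1) = 25.540754
T_max/T_min = cosh(S/(2a)) = 1.692902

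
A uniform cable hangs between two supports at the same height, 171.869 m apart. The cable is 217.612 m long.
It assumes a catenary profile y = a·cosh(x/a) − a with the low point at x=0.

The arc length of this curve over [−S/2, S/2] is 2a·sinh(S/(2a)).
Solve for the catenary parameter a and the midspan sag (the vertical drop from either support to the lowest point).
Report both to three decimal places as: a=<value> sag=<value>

seed: a₀ = √(S³/(24(L−S))) = √(171.869³/(24·45.743)) = 68.003049
iter 1: u=1.263686  f(a)=+3.794e+00  f'(a)=-1.573e+00  a ← 68.003049 − (+3.794e+00/-1.573e+00) = 70.415562
iter 2: u=1.220391  f(a)=+2.113e-01  f'(a)=-1.402e+00  a ← 70.415562 − (+2.113e-01/-1.402e+00) = 70.566244
iter 3: u=1.217785  f(a)=+7.404e-04  f'(a)=-1.392e+00  a ← 70.566244 − (+7.404e-04/-1.392e+00) = 70.566775
iter 4: u=1.217776  f(a)=+9.165e-09  f'(a)=-1.392e+00  a ← 70.566775 − (+9.165e-09/-1.392e+00) = 70.566775
iter 5: u=1.217776  f(a)=+2.842e-14  f'(a)=-1.392e+00  a ← 70.566775 − (+2.842e-14/-1.392e+00) = 70.566775
converged: |Δa| < 1e-12 after 5 iterations
sag = a·(cosh(S/(2a)) − 1) = 70.566775·(cosh(1.217776) − 1) = 59.119058
T_max/T_min = cosh(S/(2a)) = 1.837775

a=70.567 sag=59.119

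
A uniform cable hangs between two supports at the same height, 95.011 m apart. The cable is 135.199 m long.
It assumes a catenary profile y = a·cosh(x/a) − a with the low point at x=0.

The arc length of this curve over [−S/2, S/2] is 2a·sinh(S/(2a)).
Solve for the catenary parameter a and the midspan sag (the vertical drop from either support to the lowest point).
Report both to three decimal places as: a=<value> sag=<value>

seed: a₀ = √(S³/(24(L−S))) = √(95.011³/(24·40.188)) = 29.819957
iter 1: u=1.593077  f(a)=+5.419e+00  f'(a)=-3.444e+00  a ← 29.819957 − (+5.419e+00/-3.444e+00) = 31.393194
iter 2: u=1.513242  f(a)=+4.584e-01  f'(a)=-2.884e+00  a ← 31.393194 − (+4.584e-01/-2.884e+00) = 31.552119
iter 3: u=1.505620  f(a)=+3.949e-03  f'(a)=-2.835e+00  a ← 31.552119 − (+3.949e-03/-2.835e+00) = 31.553512
iter 4: u=1.505553  f(a)=+2.988e-07  f'(a)=-2.834e+00  a ← 31.553512 − (+2.988e-07/-2.834e+00) = 31.553512
iter 5: u=1.505553  f(a)=+0.000e+00  f'(a)=-2.834e+00  a ← 31.553512 − (+0.000e+00/-2.834e+00) = 31.553512
converged: |Δa| < 1e-12 after 5 iterations
sag = a·(cosh(S/(2a)) − 1) = 31.553512·(cosh(1.505553) − 1) = 43.047537
T_max/T_min = cosh(S/(2a)) = 2.364271

a=31.554 sag=43.048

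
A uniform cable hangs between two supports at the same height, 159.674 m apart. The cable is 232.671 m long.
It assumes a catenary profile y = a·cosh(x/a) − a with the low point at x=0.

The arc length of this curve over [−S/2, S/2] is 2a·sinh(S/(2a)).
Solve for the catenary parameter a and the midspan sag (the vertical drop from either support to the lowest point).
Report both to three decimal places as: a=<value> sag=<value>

seed: a₀ = √(S³/(24(L−S))) = √(159.674³/(24·72.997)) = 48.205121
iter 1: u=1.656193  f(a)=+1.069e+01  f'(a)=-3.945e+00  a ← 48.205121 − (+1.069e+01/-3.945e+00) = 50.915102
iter 2: u=1.568042  f(a)=+9.678e-01  f'(a)=-3.260e+00  a ← 50.915102 − (+9.678e-01/-3.260e+00) = 51.211933
iter 3: u=1.558953  f(a)=+9.674e-03  f'(a)=-3.195e+00  a ← 51.211933 − (+9.674e-03/-3.195e+00) = 51.214961
iter 4: u=1.558861  f(a)=+9.880e-07  f'(a)=-3.195e+00  a ← 51.214961 − (+9.880e-07/-3.195e+00) = 51.214961
iter 5: u=1.558861  f(a)=+5.684e-14  f'(a)=-3.195e+00  a ← 51.214961 − (+5.684e-14/-3.195e+00) = 51.214961
converged: |Δa| < 1e-12 after 5 iterations
sag = a·(cosh(S/(2a)) − 1) = 51.214961·(cosh(1.558861) − 1) = 75.894916
T_max/T_min = cosh(S/(2a)) = 2.481890

a=51.215 sag=75.895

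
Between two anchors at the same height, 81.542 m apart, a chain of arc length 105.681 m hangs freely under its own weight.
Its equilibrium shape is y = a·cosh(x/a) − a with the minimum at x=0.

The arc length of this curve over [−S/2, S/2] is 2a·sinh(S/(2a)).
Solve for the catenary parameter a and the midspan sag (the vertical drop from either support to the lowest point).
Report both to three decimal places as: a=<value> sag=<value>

a=31.867 sag=29.839

seed: a₀ = √(S³/(24(L−S))) = √(81.542³/(24·24.139)) = 30.591923
iter 1: u=1.332737  f(a)=+2.237e+00  f'(a)=-1.877e+00  a ← 30.591923 − (+2.237e+00/-1.877e+00) = 31.783680
iter 2: u=1.282765  f(a)=+1.373e-01  f'(a)=-1.653e+00  a ← 31.783680 − (+1.373e-01/-1.653e+00) = 31.866780
iter 3: u=1.279420  f(a)=+5.928e-04  f'(a)=-1.639e+00  a ← 31.866780 − (+5.928e-04/-1.639e+00) = 31.867142
iter 4: u=1.279406  f(a)=+1.115e-08  f'(a)=-1.638e+00  a ← 31.867142 − (+1.115e-08/-1.638e+00) = 31.867142
iter 5: u=1.279406  f(a)=+0.000e+00  f'(a)=-1.638e+00  a ← 31.867142 − (+0.000e+00/-1.638e+00) = 31.867142
converged: |Δa| < 1e-12 after 5 iterations
sag = a·(cosh(S/(2a)) − 1) = 31.867142·(cosh(1.279406) − 1) = 29.838880
T_max/T_min = cosh(S/(2a)) = 1.936353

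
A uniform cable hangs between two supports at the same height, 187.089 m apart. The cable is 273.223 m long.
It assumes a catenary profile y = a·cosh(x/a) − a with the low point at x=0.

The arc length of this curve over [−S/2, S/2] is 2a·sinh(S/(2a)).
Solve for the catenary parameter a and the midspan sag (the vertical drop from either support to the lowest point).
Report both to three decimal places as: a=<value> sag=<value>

a=59.820 sag=89.314

seed: a₀ = √(S³/(24(L−S))) = √(187.089³/(24·86.134)) = 56.283287
iter 1: u=1.662030  f(a)=+1.271e+01  f'(a)=-3.994e+00  a ← 56.283287 − (+1.271e+01/-3.994e+00) = 59.465493
iter 2: u=1.573089  f(a)=+1.158e+00  f'(a)=-3.297e+00  a ← 59.465493 − (+1.158e+00/-3.297e+00) = 59.816613
iter 3: u=1.563855  f(a)=+1.173e-02  f'(a)=-3.230e+00  a ← 59.816613 − (+1.173e-02/-3.230e+00) = 59.820243
iter 4: u=1.563760  f(a)=+1.231e-06  f'(a)=-3.230e+00  a ← 59.820243 − (+1.231e-06/-3.230e+00) = 59.820243
iter 5: u=1.563760  f(a)=+5.684e-14  f'(a)=-3.230e+00  a ← 59.820243 − (+5.684e-14/-3.230e+00) = 59.820243
converged: |Δa| < 1e-12 after 5 iterations
sag = a·(cosh(S/(2a)) − 1) = 59.820243·(cosh(1.563760) − 1) = 89.314472
T_max/T_min = cosh(S/(2a)) = 2.493048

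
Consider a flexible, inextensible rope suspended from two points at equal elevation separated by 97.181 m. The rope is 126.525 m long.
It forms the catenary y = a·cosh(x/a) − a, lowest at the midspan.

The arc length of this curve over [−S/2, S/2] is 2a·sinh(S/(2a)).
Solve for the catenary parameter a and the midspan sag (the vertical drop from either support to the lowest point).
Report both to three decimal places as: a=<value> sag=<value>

a=37.633 sag=35.977

seed: a₀ = √(S³/(24(L−S))) = √(97.181³/(24·29.344)) = 36.099964
iter 1: u=1.345999  f(a)=+2.776e+00  f'(a)=-1.940e+00  a ← 36.099964 − (+2.776e+00/-1.940e+00) = 37.530794
iter 2: u=1.294683  f(a)=+1.736e-01  f'(a)=-1.704e+00  a ← 37.530794 − (+1.736e-01/-1.704e+00) = 37.632633
iter 3: u=1.291180  f(a)=+7.787e-04  f'(a)=-1.689e+00  a ← 37.632633 − (+7.787e-04/-1.689e+00) = 37.633094
iter 4: u=1.291164  f(a)=+1.583e-08  f'(a)=-1.689e+00  a ← 37.633094 − (+1.583e-08/-1.689e+00) = 37.633094
iter 5: u=1.291164  f(a)=-1.421e-14  f'(a)=-1.689e+00  a ← 37.633094 − (-1.421e-14/-1.689e+00) = 37.633094
converged: |Δa| < 1e-12 after 5 iterations
sag = a·(cosh(S/(2a)) − 1) = 37.633094·(cosh(1.291164) − 1) = 35.976645
T_max/T_min = cosh(S/(2a)) = 1.955984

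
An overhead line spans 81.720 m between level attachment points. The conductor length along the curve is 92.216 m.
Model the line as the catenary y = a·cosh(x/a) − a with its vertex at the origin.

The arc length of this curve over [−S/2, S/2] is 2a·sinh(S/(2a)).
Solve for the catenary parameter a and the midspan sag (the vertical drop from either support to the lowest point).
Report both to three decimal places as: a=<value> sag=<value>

seed: a₀ = √(S³/(24(L−S))) = √(81.720³/(24·10.496)) = 46.545211
iter 1: u=0.877856  f(a)=+4.119e-01  f'(a)=-4.867e-01  a ← 46.545211 − (+4.119e-01/-4.867e-01) = 47.391531
iter 2: u=0.862179  f(a)=+1.150e-02  f'(a)=-4.599e-01  a ← 47.391531 − (+1.150e-02/-4.599e-01) = 47.416545
iter 3: u=0.861725  f(a)=+9.543e-06  f'(a)=-4.591e-01  a ← 47.416545 − (+9.543e-06/-4.591e-01) = 47.416566
iter 4: u=0.861724  f(a)=+6.580e-12  f'(a)=-4.591e-01  a ← 47.416566 − (+6.580e-12/-4.591e-01) = 47.416566
converged: |Δa| < 1e-12 after 4 iterations
sag = a·(cosh(S/(2a)) − 1) = 47.416566·(cosh(0.861724) − 1) = 18.721762
T_max/T_min = cosh(S/(2a)) = 1.394836

a=47.417 sag=18.722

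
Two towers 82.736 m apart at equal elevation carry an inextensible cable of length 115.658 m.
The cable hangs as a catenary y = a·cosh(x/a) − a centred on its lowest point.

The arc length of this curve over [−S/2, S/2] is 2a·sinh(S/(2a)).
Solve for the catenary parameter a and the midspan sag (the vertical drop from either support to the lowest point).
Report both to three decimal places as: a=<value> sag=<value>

seed: a₀ = √(S³/(24(L−S))) = √(82.736³/(24·32.922)) = 26.772754
iter 1: u=1.545153  f(a)=+4.161e+00  f'(a)=-3.099e+00  a ← 26.772754 − (+4.161e+00/-3.099e+00) = 28.115509
iter 2: u=1.471359  f(a)=+3.335e-01  f'(a)=-2.620e+00  a ← 28.115509 − (+3.335e-01/-2.620e+00) = 28.242795
iter 3: u=1.464728  f(a)=+2.555e-03  f'(a)=-2.580e+00  a ← 28.242795 − (+2.555e-03/-2.580e+00) = 28.243785
iter 4: u=1.464676  f(a)=+1.526e-07  f'(a)=-2.580e+00  a ← 28.243785 − (+1.526e-07/-2.580e+00) = 28.243785
iter 5: u=1.464676  f(a)=+2.842e-14  f'(a)=-2.580e+00  a ← 28.243785 − (+2.842e-14/-2.580e+00) = 28.243785
converged: |Δa| < 1e-12 after 5 iterations
sag = a·(cosh(S/(2a)) − 1) = 28.243785·(cosh(1.464676) − 1) = 36.113845
T_max/T_min = cosh(S/(2a)) = 2.278647

a=28.244 sag=36.114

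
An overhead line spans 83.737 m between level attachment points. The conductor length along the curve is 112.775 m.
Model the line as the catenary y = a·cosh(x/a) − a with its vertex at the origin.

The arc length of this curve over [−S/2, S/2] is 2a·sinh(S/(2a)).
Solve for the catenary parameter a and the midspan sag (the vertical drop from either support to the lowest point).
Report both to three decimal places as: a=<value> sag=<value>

a=30.429 sag=33.645

seed: a₀ = √(S³/(24(L−S))) = √(83.737³/(24·29.038)) = 29.025996
iter 1: u=1.442448  f(a)=+3.175e+00  f'(a)=-2.449e+00  a ← 29.025996 − (+3.175e+00/-2.449e+00) = 30.322278
iter 2: u=1.380783  f(a)=+2.251e-01  f'(a)=-2.113e+00  a ← 30.322278 − (+2.251e-01/-2.113e+00) = 30.428786
iter 3: u=1.375950  f(a)=+1.322e-03  f'(a)=-2.088e+00  a ← 30.428786 − (+1.322e-03/-2.088e+00) = 30.429419
iter 4: u=1.375922  f(a)=+4.619e-08  f'(a)=-2.088e+00  a ← 30.429419 − (+4.619e-08/-2.088e+00) = 30.429419
iter 5: u=1.375922  f(a)=-1.421e-14  f'(a)=-2.088e+00  a ← 30.429419 − (-1.421e-14/-2.088e+00) = 30.429419
converged: |Δa| < 1e-12 after 5 iterations
sag = a·(cosh(S/(2a)) − 1) = 30.429419·(cosh(1.375922) − 1) = 33.644754
T_max/T_min = cosh(S/(2a)) = 2.105665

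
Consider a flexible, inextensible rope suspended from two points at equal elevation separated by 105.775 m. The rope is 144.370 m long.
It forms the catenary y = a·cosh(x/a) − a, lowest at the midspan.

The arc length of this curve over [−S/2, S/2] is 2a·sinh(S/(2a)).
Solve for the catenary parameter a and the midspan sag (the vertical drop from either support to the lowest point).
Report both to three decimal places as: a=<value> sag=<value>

seed: a₀ = √(S³/(24(L−S))) = √(105.775³/(24·38.595)) = 35.744021
iter 1: u=1.479618  f(a)=+4.452e+00  f'(a)=-2.671e+00  a ← 35.744021 − (+4.452e+00/-2.671e+00) = 37.410858
iter 2: u=1.413694  f(a)=+3.303e-01  f'(a)=-2.288e+00  a ← 37.410858 − (+3.303e-01/-2.288e+00) = 37.555246
iter 3: u=1.408259  f(a)=+2.141e-03  f'(a)=-2.258e+00  a ← 37.555246 − (+2.141e-03/-2.258e+00) = 37.556195
iter 4: u=1.408223  f(a)=+9.125e-08  f'(a)=-2.258e+00  a ← 37.556195 − (+9.125e-08/-2.258e+00) = 37.556195
iter 5: u=1.408223  f(a)=+0.000e+00  f'(a)=-2.258e+00  a ← 37.556195 − (+0.000e+00/-2.258e+00) = 37.556195
converged: |Δa| < 1e-12 after 5 iterations
sag = a·(cosh(S/(2a)) − 1) = 37.556195·(cosh(1.408223) − 1) = 43.814205
T_max/T_min = cosh(S/(2a)) = 2.166631

a=37.556 sag=43.814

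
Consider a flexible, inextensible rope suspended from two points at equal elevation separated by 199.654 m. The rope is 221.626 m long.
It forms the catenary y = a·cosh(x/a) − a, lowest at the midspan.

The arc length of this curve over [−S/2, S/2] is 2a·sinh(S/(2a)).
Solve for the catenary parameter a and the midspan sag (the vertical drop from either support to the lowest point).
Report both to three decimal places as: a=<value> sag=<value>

a=124.829 sag=42.090

seed: a₀ = √(S³/(24(L−S))) = √(199.654³/(24·21.972)) = 122.850409
iter 1: u=0.812590  f(a)=+7.369e-01  f'(a)=-3.819e-01  a ← 122.850409 − (+7.369e-01/-3.819e-01) = 124.780087
iter 2: u=0.800023  f(a)=+1.772e-02  f'(a)=-3.637e-01  a ← 124.780087 − (+1.772e-02/-3.637e-01) = 124.828812
iter 3: u=0.799711  f(a)=+1.081e-05  f'(a)=-3.633e-01  a ← 124.828812 − (+1.081e-05/-3.633e-01) = 124.828841
iter 4: u=0.799711  f(a)=+3.979e-12  f'(a)=-3.633e-01  a ← 124.828841 − (+3.979e-12/-3.633e-01) = 124.828841
converged: |Δa| < 1e-12 after 4 iterations
sag = a·(cosh(S/(2a)) − 1) = 124.828841·(cosh(0.799711) − 1) = 42.089584
T_max/T_min = cosh(S/(2a)) = 1.337178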